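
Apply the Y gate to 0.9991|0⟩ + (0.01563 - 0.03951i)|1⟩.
(-0.03951 - 0.01563i)|0⟩ + 0.9991i|1⟩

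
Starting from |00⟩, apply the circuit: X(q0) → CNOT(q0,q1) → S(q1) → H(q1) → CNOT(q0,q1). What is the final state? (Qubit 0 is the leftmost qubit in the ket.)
-(1/√2)i|10⟩ + (1/√2)i|11⟩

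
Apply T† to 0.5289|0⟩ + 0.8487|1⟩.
0.5289|0⟩ + (0.6001 - 0.6001i)|1⟩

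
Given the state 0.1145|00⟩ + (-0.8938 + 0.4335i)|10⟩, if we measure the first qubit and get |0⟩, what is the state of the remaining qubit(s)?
|0⟩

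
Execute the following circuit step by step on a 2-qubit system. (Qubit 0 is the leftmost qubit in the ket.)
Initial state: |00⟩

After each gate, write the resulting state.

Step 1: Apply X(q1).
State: |01⟩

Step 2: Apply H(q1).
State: 1/√2|00⟩ - 1/√2|01⟩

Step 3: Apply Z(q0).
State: 1/√2|00⟩ - 1/√2|01⟩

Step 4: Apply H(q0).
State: 1/2|00⟩ - 1/2|01⟩ + 1/2|10⟩ - 1/2|11⟩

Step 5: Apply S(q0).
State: 1/2|00⟩ - 1/2|01⟩ + (1/2)i|10⟩ - (1/2)i|11⟩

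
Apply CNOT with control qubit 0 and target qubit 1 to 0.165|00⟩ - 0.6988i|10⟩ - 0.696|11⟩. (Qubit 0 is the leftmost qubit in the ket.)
0.165|00⟩ - 0.696|10⟩ - 0.6988i|11⟩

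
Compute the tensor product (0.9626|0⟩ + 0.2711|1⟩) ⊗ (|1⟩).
0.9626|01⟩ + 0.2711|11⟩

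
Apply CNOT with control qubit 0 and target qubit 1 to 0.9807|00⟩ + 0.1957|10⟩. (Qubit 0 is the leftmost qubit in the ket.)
0.9807|00⟩ + 0.1957|11⟩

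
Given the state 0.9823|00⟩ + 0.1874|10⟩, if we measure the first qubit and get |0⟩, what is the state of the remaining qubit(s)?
|0⟩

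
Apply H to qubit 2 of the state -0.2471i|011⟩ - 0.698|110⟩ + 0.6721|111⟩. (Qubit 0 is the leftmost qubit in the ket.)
-0.1747i|010⟩ + 0.1747i|011⟩ - 0.01831|110⟩ - 0.9688|111⟩

H on qubit 2 mixes each pair of kets that differ only in qubit 2: amplitudes (a, b) of (|…0…⟩, |…1…⟩) become ((a + b)/√2, (a − b)/√2). Kets absent from the input have amplitude 0.
(|010⟩, |011⟩): (a, b) = (0, -0.2471i) → (-0.1747i, 0.1747i)
(|110⟩, |111⟩): (a, b) = (-0.698, 0.6721) → (-0.01831, -0.9688)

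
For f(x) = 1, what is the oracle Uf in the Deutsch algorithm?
I ⊗ X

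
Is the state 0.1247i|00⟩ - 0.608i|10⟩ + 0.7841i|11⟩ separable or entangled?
Entangled

Writing the state as a|00⟩ + b|01⟩ + c|10⟩ + d|11⟩, it is a product state iff ad − bc = 0.
Here (a, b, c, d) = (0.1247i, 0, -0.608i, 0.7841i): ad − bc = (0.1247i)(0.7841i) − (0)(-0.608i) = -0.09778 ≠ 0, so the state is entangled.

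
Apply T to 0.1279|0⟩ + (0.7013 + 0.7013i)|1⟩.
0.1279|0⟩ + 0.9918i|1⟩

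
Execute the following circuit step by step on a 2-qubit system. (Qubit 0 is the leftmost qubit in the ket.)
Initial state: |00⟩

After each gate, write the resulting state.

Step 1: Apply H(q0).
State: 1/√2|00⟩ + 1/√2|10⟩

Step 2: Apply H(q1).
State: 1/2|00⟩ + 1/2|01⟩ + 1/2|10⟩ + 1/2|11⟩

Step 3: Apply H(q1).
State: 1/√2|00⟩ + 1/√2|10⟩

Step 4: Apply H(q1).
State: 1/2|00⟩ + 1/2|01⟩ + 1/2|10⟩ + 1/2|11⟩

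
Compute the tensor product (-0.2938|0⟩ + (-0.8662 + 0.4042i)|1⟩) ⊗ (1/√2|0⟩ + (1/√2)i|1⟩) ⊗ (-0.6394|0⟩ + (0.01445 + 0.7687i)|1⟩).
0.1328|000⟩ + (-0.003002 - 0.1597i)|001⟩ + 0.1328i|010⟩ + (0.1597 - 0.003002i)|011⟩ + (0.3916 - 0.1827i)|100⟩ + (-0.2286 - 0.4667i)|101⟩ + (0.1827 + 0.3916i)|110⟩ + (0.4667 - 0.2286i)|111⟩

amp(|b₁b₂…⟩) = product of the factor amplitudes for bits b₁, b₂, …; only kets whose every factor amplitude is nonzero survive.
|000⟩: (-0.2938)(1/√2)(-0.6394) = 0.1328
|001⟩: (-0.2938)(1/√2)(0.01445 + 0.7687i) = (-0.003002 - 0.1597i)
|010⟩: (-0.2938)((1/√2)i)(-0.6394) = 0.1328i
|011⟩: (-0.2938)((1/√2)i)(0.01445 + 0.7687i) = (0.1597 - 0.003002i)
|100⟩: (-0.8662 + 0.4042i)(1/√2)(-0.6394) = (0.3916 - 0.1827i)
|101⟩: (-0.8662 + 0.4042i)(1/√2)(0.01445 + 0.7687i) = (-0.2286 - 0.4667i)
|110⟩: (-0.8662 + 0.4042i)((1/√2)i)(-0.6394) = (0.1827 + 0.3916i)
|111⟩: (-0.8662 + 0.4042i)((1/√2)i)(0.01445 + 0.7687i) = (0.4667 - 0.2286i)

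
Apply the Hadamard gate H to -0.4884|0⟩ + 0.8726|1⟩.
0.2717|0⟩ - 0.9624|1⟩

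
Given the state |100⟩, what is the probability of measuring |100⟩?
1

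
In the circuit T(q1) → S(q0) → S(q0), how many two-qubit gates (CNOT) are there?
0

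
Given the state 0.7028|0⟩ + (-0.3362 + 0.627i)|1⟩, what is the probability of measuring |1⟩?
0.5062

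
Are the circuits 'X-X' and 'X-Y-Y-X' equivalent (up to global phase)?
Yes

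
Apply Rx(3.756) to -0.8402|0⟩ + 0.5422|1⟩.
(0.2541 - 0.5168i)|0⟩ + (-0.164 + 0.8009i)|1⟩

Rx(3.756) = [[cos(θ/2), −i·sin(θ/2)], [−i·sin(θ/2), cos(θ/2)]]; θ = 3.756, cos(θ/2) ≈ -0.302394, sin(θ/2) ≈ 0.953183.
With a = amp(|0⟩) = -0.8402 and b = amp(|1⟩) = 0.5422:
new amp(|0⟩) = (-0.302394)·a + (-0.953183i)·b = (0.2541 - 0.5168i)
new amp(|1⟩) = (-0.953183i)·a + (-0.302394)·b = (-0.164 + 0.8009i)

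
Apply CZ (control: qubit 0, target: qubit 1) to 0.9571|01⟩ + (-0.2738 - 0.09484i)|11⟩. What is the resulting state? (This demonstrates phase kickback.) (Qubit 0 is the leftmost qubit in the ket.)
0.9571|01⟩ + (0.2738 + 0.09484i)|11⟩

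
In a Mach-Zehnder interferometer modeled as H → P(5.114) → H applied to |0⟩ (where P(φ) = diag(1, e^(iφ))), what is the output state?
(0.6955 - 0.4602i)|0⟩ + (0.3045 + 0.4602i)|1⟩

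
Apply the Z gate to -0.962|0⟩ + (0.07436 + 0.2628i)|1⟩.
-0.962|0⟩ + (-0.07436 - 0.2628i)|1⟩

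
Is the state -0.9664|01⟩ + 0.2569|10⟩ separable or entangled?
Entangled

Writing the state as a|00⟩ + b|01⟩ + c|10⟩ + d|11⟩, it is a product state iff ad − bc = 0.
Here (a, b, c, d) = (0, -0.9664, 0.2569, 0): ad − bc = (0)(0) − (-0.9664)(0.2569) = 0.2483 ≠ 0, so the state is entangled.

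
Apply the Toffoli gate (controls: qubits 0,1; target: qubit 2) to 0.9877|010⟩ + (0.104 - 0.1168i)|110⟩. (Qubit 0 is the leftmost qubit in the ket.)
0.9877|010⟩ + (0.104 - 0.1168i)|111⟩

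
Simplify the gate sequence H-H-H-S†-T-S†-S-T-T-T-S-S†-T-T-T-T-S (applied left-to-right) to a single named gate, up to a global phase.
H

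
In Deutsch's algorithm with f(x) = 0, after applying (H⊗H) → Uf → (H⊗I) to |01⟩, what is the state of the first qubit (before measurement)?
|0⟩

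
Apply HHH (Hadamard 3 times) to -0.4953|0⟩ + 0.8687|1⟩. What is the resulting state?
0.264|0⟩ - 0.9645|1⟩

H² = I, so H^3 = H: a single Hadamard. With (a, b) = (-0.4953, 0.8687), H gives ((a + b)/√2, (a − b)/√2) = (0.264, -0.9645).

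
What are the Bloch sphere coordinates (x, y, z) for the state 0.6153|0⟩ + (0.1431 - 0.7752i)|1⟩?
(0.1761, -0.954, -0.2428)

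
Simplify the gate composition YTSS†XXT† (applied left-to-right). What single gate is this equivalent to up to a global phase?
Y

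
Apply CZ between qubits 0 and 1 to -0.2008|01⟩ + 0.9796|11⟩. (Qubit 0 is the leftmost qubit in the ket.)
-0.2008|01⟩ - 0.9796|11⟩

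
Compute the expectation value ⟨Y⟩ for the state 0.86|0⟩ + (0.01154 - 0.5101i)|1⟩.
-0.8774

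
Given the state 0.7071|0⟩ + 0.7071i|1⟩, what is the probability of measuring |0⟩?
0.5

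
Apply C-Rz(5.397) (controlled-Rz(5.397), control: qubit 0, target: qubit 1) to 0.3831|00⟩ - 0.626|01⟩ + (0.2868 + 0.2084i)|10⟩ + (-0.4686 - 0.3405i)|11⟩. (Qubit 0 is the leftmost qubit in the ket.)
0.3831|00⟩ - 0.626|01⟩ + (-0.1698 - 0.3112i)|10⟩ + (0.5693 + 0.1067i)|11⟩

C-Rz(5.397) leaves the control-|0⟩ kets |00⟩, |01⟩ unchanged and applies Rz(5.397) to qubit 1 on the control-|1⟩ pair (|10⟩, |11⟩).
Rz(5.397) = [[e^(−iθ/2), 0], [0, e^(iθ/2)]] with e^(±iθ/2) = cos(θ/2) ± i·sin(θ/2); θ = 5.397, cos(θ/2) ≈ -0.90343, sin(θ/2) ≈ 0.428736.
With a = amp(|10⟩) = (0.2868 + 0.2084i) and b = amp(|11⟩) = (-0.4686 - 0.3405i):
new amp(|10⟩) = (-0.90343 - 0.428736i)·a = (-0.1698 - 0.3112i)
new amp(|11⟩) = (-0.90343 + 0.428736i)·b = (0.5693 + 0.1067i)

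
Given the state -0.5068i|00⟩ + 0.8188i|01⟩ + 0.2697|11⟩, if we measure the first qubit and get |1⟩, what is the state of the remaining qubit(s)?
|1⟩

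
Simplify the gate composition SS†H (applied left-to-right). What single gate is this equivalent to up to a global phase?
H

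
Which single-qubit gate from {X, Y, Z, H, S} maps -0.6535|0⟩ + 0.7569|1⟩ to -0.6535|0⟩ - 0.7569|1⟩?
Z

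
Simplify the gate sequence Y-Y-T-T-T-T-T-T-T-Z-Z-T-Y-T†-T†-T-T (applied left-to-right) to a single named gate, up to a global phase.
Y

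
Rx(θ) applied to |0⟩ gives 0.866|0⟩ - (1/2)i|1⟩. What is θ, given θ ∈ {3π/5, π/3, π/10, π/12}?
π/3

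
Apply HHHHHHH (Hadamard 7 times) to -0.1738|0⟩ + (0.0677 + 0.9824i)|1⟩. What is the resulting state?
(-0.07502 + 0.6947i)|0⟩ + (-0.1708 - 0.6947i)|1⟩

H² = I, so H^7 = H: a single Hadamard. With (a, b) = (-0.1738, (0.0677 + 0.9824i)), H gives ((a + b)/√2, (a − b)/√2) = ((-0.07502 + 0.6947i), (-0.1708 - 0.6947i)).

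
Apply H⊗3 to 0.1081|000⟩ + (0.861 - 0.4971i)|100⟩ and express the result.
(0.3426 - 0.1758i)|000⟩ + (0.3426 - 0.1758i)|001⟩ + (0.3426 - 0.1758i)|010⟩ + (0.3426 - 0.1758i)|011⟩ + (-0.2662 + 0.1758i)|100⟩ + (-0.2662 + 0.1758i)|101⟩ + (-0.2662 + 0.1758i)|110⟩ + (-0.2662 + 0.1758i)|111⟩

H⊗3 gives amp(|y⟩) = (1/2√2) Σ_x (−1)^(x·y) amp(|x⟩), where x·y is the number of positions in which both x and y have a 1.
|000⟩: (0.1081 + (0.861 - 0.4971i))/(2√2) = (0.3426 - 0.1758i)
|001⟩: (0.1081 + (0.861 - 0.4971i))/(2√2) = (0.3426 - 0.1758i)
|010⟩: (0.1081 + (0.861 - 0.4971i))/(2√2) = (0.3426 - 0.1758i)
|011⟩: (0.1081 + (0.861 - 0.4971i))/(2√2) = (0.3426 - 0.1758i)
|100⟩: (0.1081 - (0.861 - 0.4971i))/(2√2) = (-0.2662 + 0.1758i)
|101⟩: (0.1081 - (0.861 - 0.4971i))/(2√2) = (-0.2662 + 0.1758i)
|110⟩: (0.1081 - (0.861 - 0.4971i))/(2√2) = (-0.2662 + 0.1758i)
|111⟩: (0.1081 - (0.861 - 0.4971i))/(2√2) = (-0.2662 + 0.1758i)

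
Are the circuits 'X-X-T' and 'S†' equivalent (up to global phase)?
No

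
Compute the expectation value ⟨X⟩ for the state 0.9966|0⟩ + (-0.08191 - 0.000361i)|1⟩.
-0.1633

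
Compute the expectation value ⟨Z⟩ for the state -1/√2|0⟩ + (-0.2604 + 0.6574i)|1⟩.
0.00001708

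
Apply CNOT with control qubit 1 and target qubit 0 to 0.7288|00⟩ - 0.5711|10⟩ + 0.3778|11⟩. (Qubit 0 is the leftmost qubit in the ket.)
0.7288|00⟩ + 0.3778|01⟩ - 0.5711|10⟩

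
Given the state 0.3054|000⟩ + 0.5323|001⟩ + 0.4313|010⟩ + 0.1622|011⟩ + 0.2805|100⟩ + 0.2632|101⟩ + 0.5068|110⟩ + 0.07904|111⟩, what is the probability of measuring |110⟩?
0.2568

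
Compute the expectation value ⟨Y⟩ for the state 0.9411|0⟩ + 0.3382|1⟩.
0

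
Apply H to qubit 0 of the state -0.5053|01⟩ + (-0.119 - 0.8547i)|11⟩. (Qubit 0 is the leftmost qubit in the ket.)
(-0.4414 - 0.6044i)|01⟩ + (-0.2732 + 0.6044i)|11⟩

H on qubit 0 mixes each pair of kets that differ only in qubit 0: amplitudes (a, b) of (|…0…⟩, |…1…⟩) become ((a + b)/√2, (a − b)/√2). Kets absent from the input have amplitude 0.
(|01⟩, |11⟩): (a, b) = (-0.5053, (-0.119 - 0.8547i)) → ((-0.4414 - 0.6044i), (-0.2732 + 0.6044i))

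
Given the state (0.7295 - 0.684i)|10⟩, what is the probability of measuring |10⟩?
1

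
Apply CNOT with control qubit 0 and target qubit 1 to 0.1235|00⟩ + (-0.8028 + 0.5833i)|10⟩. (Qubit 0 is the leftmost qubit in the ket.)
0.1235|00⟩ + (-0.8028 + 0.5833i)|11⟩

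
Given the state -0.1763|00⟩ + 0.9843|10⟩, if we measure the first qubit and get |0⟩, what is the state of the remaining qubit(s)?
-|0⟩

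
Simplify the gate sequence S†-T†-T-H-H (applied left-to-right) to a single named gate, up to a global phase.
S†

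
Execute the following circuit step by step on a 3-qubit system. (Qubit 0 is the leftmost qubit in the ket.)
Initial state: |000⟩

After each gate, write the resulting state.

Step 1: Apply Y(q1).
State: i|010⟩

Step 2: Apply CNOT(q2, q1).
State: i|010⟩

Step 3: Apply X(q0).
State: i|110⟩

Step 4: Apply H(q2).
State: (1/√2)i|110⟩ + (1/√2)i|111⟩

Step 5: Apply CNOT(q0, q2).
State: (1/√2)i|110⟩ + (1/√2)i|111⟩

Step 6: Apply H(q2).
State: i|110⟩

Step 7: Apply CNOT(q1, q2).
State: i|111⟩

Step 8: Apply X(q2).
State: i|110⟩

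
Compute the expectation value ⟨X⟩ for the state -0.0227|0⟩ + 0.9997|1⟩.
-0.04539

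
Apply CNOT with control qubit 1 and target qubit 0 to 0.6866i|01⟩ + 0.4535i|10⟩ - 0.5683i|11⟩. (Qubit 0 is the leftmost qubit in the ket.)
-0.5683i|01⟩ + 0.4535i|10⟩ + 0.6866i|11⟩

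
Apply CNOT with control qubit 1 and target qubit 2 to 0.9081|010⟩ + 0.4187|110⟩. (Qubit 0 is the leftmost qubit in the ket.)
0.9081|011⟩ + 0.4187|111⟩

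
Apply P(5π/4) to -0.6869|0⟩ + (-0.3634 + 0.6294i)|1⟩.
-0.6869|0⟩ + (0.702 - 0.1881i)|1⟩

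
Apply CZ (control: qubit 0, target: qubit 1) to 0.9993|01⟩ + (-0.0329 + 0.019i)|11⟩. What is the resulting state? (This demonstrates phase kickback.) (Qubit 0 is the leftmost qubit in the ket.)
0.9993|01⟩ + (0.0329 - 0.019i)|11⟩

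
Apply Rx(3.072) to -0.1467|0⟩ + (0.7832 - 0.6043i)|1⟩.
(-0.609 - 0.7827i)|0⟩ + (0.02725 + 0.1256i)|1⟩

Rx(3.072) = [[cos(θ/2), −i·sin(θ/2)], [−i·sin(θ/2), cos(θ/2)]]; θ = 3.072, cos(θ/2) ≈ 0.0347893, sin(θ/2) ≈ 0.999395.
With a = amp(|0⟩) = -0.1467 and b = amp(|1⟩) = (0.7832 - 0.6043i):
new amp(|0⟩) = (0.0347893)·a + (-0.999395i)·b = (-0.609 - 0.7827i)
new amp(|1⟩) = (-0.999395i)·a + (0.0347893)·b = (0.02725 + 0.1256i)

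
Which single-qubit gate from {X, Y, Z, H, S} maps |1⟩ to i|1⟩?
S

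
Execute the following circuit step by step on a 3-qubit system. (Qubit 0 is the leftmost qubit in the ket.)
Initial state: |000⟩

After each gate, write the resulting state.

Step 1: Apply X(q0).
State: |100⟩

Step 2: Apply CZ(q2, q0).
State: |100⟩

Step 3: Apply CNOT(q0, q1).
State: |110⟩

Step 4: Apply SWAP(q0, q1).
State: |110⟩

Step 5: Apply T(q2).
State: |110⟩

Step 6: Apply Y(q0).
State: -i|010⟩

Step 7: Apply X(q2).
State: -i|011⟩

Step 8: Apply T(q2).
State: (1/√2 - (1/√2)i)|011⟩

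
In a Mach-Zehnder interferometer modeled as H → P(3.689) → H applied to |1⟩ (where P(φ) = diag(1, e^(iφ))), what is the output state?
(0.9269 + 0.2602i)|0⟩ + (0.07306 - 0.2602i)|1⟩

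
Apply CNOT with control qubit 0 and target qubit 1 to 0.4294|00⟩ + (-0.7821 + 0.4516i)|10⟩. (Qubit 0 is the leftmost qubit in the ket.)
0.4294|00⟩ + (-0.7821 + 0.4516i)|11⟩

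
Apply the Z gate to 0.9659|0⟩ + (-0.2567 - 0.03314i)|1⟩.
0.9659|0⟩ + (0.2567 + 0.03314i)|1⟩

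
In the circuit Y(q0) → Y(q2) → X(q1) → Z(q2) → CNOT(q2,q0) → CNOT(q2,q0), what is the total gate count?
6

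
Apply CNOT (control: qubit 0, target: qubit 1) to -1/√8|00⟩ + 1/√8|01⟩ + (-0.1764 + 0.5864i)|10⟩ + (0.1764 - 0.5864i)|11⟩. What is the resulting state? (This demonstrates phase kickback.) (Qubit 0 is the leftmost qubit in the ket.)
-1/√8|00⟩ + 1/√8|01⟩ + (0.1764 - 0.5864i)|10⟩ + (-0.1764 + 0.5864i)|11⟩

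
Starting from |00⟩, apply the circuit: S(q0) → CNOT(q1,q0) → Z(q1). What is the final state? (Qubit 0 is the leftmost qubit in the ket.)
|00⟩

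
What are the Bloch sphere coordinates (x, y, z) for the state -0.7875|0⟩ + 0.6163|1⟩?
(-0.9707, 0, 0.2403)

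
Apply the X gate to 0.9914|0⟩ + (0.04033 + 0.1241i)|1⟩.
(0.04033 + 0.1241i)|0⟩ + 0.9914|1⟩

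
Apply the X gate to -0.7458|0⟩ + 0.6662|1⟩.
0.6662|0⟩ - 0.7458|1⟩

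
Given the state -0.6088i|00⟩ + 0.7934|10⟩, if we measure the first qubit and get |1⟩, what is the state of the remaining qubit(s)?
|0⟩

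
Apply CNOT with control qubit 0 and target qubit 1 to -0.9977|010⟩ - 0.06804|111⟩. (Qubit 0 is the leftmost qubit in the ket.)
-0.9977|010⟩ - 0.06804|101⟩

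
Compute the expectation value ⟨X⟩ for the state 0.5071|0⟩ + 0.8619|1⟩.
0.8741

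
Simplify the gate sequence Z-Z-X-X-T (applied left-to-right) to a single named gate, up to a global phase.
T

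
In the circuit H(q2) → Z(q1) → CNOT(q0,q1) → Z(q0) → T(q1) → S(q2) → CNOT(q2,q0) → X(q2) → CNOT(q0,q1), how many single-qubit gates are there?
6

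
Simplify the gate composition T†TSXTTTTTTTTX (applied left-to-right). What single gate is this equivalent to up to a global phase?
S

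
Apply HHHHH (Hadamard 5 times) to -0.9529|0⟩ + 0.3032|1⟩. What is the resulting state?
-0.4594|0⟩ - 0.8882|1⟩

H² = I, so H^5 = H: a single Hadamard. With (a, b) = (-0.9529, 0.3032), H gives ((a + b)/√2, (a − b)/√2) = (-0.4594, -0.8882).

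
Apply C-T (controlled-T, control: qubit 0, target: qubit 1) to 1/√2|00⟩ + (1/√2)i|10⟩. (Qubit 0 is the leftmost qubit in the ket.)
1/√2|00⟩ + (1/√2)i|10⟩

C-T leaves the control-|0⟩ kets |00⟩, |01⟩ unchanged and applies T to qubit 1 on the control-|1⟩ pair (|10⟩, |11⟩).
T = [[1, 0], [0, (1/√2 + (1/√2)i)]].
With a = amp(|10⟩) = (1/√2)i and b = amp(|11⟩) = 0:
new amp(|10⟩) = (1)·a = (1/√2)i
new amp(|11⟩) = (1/√2 + (1/√2)i)·b = 0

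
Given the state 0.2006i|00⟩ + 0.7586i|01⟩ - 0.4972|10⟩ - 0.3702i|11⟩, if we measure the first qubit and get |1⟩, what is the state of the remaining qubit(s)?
-0.8021|0⟩ - 0.5972i|1⟩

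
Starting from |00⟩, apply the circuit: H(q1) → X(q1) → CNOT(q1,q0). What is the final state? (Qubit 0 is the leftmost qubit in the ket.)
1/√2|00⟩ + 1/√2|11⟩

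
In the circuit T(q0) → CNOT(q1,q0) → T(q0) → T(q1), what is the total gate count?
4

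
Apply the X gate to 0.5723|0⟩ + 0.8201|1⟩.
0.8201|0⟩ + 0.5723|1⟩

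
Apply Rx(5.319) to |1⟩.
-0.4636i|0⟩ - 0.886|1⟩

Rx(5.319) = [[cos(θ/2), −i·sin(θ/2)], [−i·sin(θ/2), cos(θ/2)]]; θ = 5.319, cos(θ/2) ≈ -0.886027, sin(θ/2) ≈ 0.463634.
With a = amp(|0⟩) = 0 and b = amp(|1⟩) = 1:
new amp(|0⟩) = (-0.886027)·a + (-0.463634i)·b = -0.4636i
new amp(|1⟩) = (-0.463634i)·a + (-0.886027)·b = -0.886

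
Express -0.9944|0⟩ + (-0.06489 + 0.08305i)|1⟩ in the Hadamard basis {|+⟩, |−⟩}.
(-0.749 + 0.05873i)|+⟩ + (-0.6573 - 0.05873i)|−⟩

With |ψ⟩ = α|0⟩ + β|1⟩, the Hadamard-basis coefficients are ⟨+|ψ⟩ = (α + β)/√2 and ⟨−|ψ⟩ = (α − β)/√2.
Here α = -0.9944, β = (-0.06489 + 0.08305i): (α + β)/√2 = (-0.749 + 0.05873i), (α − β)/√2 = (-0.6573 - 0.05873i).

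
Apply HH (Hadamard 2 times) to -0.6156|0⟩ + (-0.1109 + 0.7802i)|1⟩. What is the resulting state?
-0.6156|0⟩ + (-0.1109 + 0.7802i)|1⟩

H² = I, so an even number of Hadamards cancels: H^2 = I and the state is unchanged.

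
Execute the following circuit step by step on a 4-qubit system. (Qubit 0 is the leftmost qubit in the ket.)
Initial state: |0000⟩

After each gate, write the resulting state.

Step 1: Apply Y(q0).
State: i|1000⟩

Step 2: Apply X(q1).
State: i|1100⟩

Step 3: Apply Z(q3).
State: i|1100⟩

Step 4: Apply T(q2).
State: i|1100⟩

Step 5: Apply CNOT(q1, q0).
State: i|0100⟩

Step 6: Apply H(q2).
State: (1/√2)i|0100⟩ + (1/√2)i|0110⟩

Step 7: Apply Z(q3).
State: (1/√2)i|0100⟩ + (1/√2)i|0110⟩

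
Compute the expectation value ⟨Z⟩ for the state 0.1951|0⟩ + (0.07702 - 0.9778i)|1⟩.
-0.924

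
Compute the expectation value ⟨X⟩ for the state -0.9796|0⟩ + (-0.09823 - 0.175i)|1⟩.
0.1925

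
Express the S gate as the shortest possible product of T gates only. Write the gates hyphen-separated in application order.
T-T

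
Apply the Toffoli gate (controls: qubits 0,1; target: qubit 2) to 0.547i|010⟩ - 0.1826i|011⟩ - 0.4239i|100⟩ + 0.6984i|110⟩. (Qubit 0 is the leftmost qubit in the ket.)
0.547i|010⟩ - 0.1826i|011⟩ - 0.4239i|100⟩ + 0.6984i|111⟩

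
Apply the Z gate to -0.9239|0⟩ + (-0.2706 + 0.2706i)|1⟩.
-0.9239|0⟩ + (0.2706 - 0.2706i)|1⟩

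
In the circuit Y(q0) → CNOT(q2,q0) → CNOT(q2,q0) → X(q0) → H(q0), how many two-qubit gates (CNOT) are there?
2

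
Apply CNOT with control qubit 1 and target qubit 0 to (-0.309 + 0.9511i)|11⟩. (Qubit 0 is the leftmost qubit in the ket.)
(-0.309 + 0.9511i)|01⟩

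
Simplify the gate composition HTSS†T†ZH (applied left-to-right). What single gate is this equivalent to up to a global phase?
X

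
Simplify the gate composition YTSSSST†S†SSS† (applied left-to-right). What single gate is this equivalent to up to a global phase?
Y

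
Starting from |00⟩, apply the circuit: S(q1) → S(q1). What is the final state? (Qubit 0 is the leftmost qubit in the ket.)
|00⟩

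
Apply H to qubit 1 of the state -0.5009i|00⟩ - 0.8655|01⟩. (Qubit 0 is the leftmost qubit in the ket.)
(-0.612 - 0.3542i)|00⟩ + (0.612 - 0.3542i)|01⟩

H on qubit 1 mixes each pair of kets that differ only in qubit 1: amplitudes (a, b) of (|…0…⟩, |…1…⟩) become ((a + b)/√2, (a − b)/√2). Kets absent from the input have amplitude 0.
(|00⟩, |01⟩): (a, b) = (-0.5009i, -0.8655) → ((-0.612 - 0.3542i), (0.612 - 0.3542i))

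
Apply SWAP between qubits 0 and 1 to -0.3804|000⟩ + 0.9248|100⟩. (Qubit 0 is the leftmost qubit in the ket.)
-0.3804|000⟩ + 0.9248|010⟩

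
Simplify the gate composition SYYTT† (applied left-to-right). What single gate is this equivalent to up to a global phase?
S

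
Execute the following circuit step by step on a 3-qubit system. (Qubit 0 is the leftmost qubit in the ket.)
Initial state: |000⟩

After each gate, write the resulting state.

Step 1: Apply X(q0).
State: |100⟩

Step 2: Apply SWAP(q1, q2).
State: |100⟩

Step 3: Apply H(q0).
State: 1/√2|000⟩ - 1/√2|100⟩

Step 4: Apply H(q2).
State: 1/2|000⟩ + 1/2|001⟩ - 1/2|100⟩ - 1/2|101⟩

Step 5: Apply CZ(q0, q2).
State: 1/2|000⟩ + 1/2|001⟩ - 1/2|100⟩ + 1/2|101⟩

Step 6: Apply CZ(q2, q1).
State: 1/2|000⟩ + 1/2|001⟩ - 1/2|100⟩ + 1/2|101⟩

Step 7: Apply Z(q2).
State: 1/2|000⟩ - 1/2|001⟩ - 1/2|100⟩ - 1/2|101⟩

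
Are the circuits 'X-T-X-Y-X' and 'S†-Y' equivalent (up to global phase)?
No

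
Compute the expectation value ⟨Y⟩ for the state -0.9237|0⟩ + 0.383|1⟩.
0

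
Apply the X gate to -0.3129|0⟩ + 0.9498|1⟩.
0.9498|0⟩ - 0.3129|1⟩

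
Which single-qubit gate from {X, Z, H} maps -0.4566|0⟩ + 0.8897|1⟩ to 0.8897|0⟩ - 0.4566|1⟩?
X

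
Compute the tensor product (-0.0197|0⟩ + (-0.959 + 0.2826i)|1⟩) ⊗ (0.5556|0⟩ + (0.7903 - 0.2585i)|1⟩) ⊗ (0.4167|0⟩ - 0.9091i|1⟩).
-0.004561|000⟩ + 0.00995i|001⟩ + (-0.006488 + 0.002122i)|010⟩ + (0.00463 + 0.01415i)|011⟩ + (-0.222 + 0.06543i)|100⟩ + (0.1427 + 0.4844i)|101⟩ + (-0.2854 + 0.1964i)|110⟩ + (0.4284 + 0.6226i)|111⟩

amp(|b₁b₂…⟩) = product of the factor amplitudes for bits b₁, b₂, …; only kets whose every factor amplitude is nonzero survive.
|000⟩: (-0.0197)(0.5556)(0.4167) = -0.004561
|001⟩: (-0.0197)(0.5556)(-0.9091i) = 0.00995i
|010⟩: (-0.0197)(0.7903 - 0.2585i)(0.4167) = (-0.006488 + 0.002122i)
|011⟩: (-0.0197)(0.7903 - 0.2585i)(-0.9091i) = (0.00463 + 0.01415i)
|100⟩: (-0.959 + 0.2826i)(0.5556)(0.4167) = (-0.222 + 0.06543i)
|101⟩: (-0.959 + 0.2826i)(0.5556)(-0.9091i) = (0.1427 + 0.4844i)
|110⟩: (-0.959 + 0.2826i)(0.7903 - 0.2585i)(0.4167) = (-0.2854 + 0.1964i)
|111⟩: (-0.959 + 0.2826i)(0.7903 - 0.2585i)(-0.9091i) = (0.4284 + 0.6226i)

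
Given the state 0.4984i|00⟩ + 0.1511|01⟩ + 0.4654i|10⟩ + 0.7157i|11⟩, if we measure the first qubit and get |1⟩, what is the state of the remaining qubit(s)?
0.5451i|0⟩ + 0.8383i|1⟩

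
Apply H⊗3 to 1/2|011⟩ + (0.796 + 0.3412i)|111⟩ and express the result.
(0.4582 + 0.1206i)|000⟩ + (-0.4582 - 0.1206i)|001⟩ + (-0.4582 - 0.1206i)|010⟩ + (0.4582 + 0.1206i)|011⟩ + (-0.1047 - 0.1206i)|100⟩ + (0.1047 + 0.1206i)|101⟩ + (0.1047 + 0.1206i)|110⟩ + (-0.1047 - 0.1206i)|111⟩

H⊗3 gives amp(|y⟩) = (1/2√2) Σ_x (−1)^(x·y) amp(|x⟩), where x·y is the number of positions in which both x and y have a 1.
|000⟩: (1/2 + (0.796 + 0.3412i))/(2√2) = (0.4582 + 0.1206i)
|001⟩: (-1/2 - (0.796 + 0.3412i))/(2√2) = (-0.4582 - 0.1206i)
|010⟩: (-1/2 - (0.796 + 0.3412i))/(2√2) = (-0.4582 - 0.1206i)
|011⟩: (1/2 + (0.796 + 0.3412i))/(2√2) = (0.4582 + 0.1206i)
|100⟩: (1/2 - (0.796 + 0.3412i))/(2√2) = (-0.1047 - 0.1206i)
|101⟩: (-1/2 + (0.796 + 0.3412i))/(2√2) = (0.1047 + 0.1206i)
|110⟩: (-1/2 + (0.796 + 0.3412i))/(2√2) = (0.1047 + 0.1206i)
|111⟩: (1/2 - (0.796 + 0.3412i))/(2√2) = (-0.1047 - 0.1206i)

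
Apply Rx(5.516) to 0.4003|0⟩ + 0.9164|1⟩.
(-0.3712 - 0.343i)|0⟩ + (-0.8498 - 0.1498i)|1⟩

Rx(5.516) = [[cos(θ/2), −i·sin(θ/2)], [−i·sin(θ/2), cos(θ/2)]]; θ = 5.516, cos(θ/2) ≈ -0.927326, sin(θ/2) ≈ 0.374254.
With a = amp(|0⟩) = 0.4003 and b = amp(|1⟩) = 0.9164:
new amp(|0⟩) = (-0.927326)·a + (-0.374254i)·b = (-0.3712 - 0.343i)
new amp(|1⟩) = (-0.374254i)·a + (-0.927326)·b = (-0.8498 - 0.1498i)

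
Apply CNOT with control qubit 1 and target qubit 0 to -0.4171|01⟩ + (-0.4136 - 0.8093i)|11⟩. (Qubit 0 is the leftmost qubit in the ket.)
(-0.4136 - 0.8093i)|01⟩ - 0.4171|11⟩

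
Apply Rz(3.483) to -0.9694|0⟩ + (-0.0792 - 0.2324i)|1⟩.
(0.1647 + 0.9553i)|0⟩ + (0.2425 - 0.03857i)|1⟩

Rz(3.483) = [[e^(−iθ/2), 0], [0, e^(iθ/2)]] with e^(±iθ/2) = cos(θ/2) ± i·sin(θ/2); θ = 3.483, cos(θ/2) ≈ -0.169876, sin(θ/2) ≈ 0.985465.
With a = amp(|0⟩) = -0.9694 and b = amp(|1⟩) = (-0.0792 - 0.2324i):
new amp(|0⟩) = (-0.169876 - 0.985465i)·a = (0.1647 + 0.9553i)
new amp(|1⟩) = (-0.169876 + 0.985465i)·b = (0.2425 - 0.03857i)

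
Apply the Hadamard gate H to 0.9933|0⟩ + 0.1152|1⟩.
0.7838|0⟩ + 0.6209|1⟩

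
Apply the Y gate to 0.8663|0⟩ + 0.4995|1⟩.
-0.4995i|0⟩ + 0.8663i|1⟩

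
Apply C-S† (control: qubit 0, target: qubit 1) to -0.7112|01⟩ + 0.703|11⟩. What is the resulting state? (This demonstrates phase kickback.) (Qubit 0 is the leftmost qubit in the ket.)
-0.7112|01⟩ - 0.703i|11⟩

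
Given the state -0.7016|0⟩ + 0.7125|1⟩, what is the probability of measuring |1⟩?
0.5077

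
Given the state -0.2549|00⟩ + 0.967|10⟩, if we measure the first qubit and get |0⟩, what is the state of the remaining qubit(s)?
-|0⟩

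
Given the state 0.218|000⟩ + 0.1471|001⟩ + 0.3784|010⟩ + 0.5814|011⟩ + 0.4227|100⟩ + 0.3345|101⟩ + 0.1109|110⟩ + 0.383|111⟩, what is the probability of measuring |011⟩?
0.338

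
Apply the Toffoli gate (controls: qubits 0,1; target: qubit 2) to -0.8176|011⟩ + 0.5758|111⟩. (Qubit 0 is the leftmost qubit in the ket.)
-0.8176|011⟩ + 0.5758|110⟩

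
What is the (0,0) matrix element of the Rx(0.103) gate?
0.9987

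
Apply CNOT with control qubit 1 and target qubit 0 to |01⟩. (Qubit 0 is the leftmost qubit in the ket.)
|11⟩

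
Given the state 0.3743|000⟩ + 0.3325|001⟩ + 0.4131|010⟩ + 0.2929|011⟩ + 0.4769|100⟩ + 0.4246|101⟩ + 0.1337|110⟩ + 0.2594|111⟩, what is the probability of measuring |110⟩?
0.01788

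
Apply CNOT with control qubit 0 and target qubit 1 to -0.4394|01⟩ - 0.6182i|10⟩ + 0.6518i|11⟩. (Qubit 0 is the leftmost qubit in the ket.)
-0.4394|01⟩ + 0.6518i|10⟩ - 0.6182i|11⟩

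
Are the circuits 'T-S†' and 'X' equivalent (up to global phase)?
No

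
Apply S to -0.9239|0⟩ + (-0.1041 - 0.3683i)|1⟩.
-0.9239|0⟩ + (0.3683 - 0.1041i)|1⟩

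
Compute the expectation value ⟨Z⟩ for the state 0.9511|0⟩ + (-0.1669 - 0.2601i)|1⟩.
0.8091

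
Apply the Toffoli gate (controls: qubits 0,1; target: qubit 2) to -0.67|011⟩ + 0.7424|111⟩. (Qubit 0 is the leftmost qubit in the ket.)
-0.67|011⟩ + 0.7424|110⟩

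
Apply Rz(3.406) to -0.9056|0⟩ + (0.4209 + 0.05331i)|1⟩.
(0.1194 + 0.8977i)|0⟩ + (-0.1083 + 0.4102i)|1⟩

Rz(3.406) = [[e^(−iθ/2), 0], [0, e^(iθ/2)]] with e^(±iθ/2) = cos(θ/2) ± i·sin(θ/2); θ = 3.406, cos(θ/2) ≈ -0.131819, sin(θ/2) ≈ 0.991274.
With a = amp(|0⟩) = -0.9056 and b = amp(|1⟩) = (0.4209 + 0.05331i):
new amp(|0⟩) = (-0.131819 - 0.991274i)·a = (0.1194 + 0.8977i)
new amp(|1⟩) = (-0.131819 + 0.991274i)·b = (-0.1083 + 0.4102i)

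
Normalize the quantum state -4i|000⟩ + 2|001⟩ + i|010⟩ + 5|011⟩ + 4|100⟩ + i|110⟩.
-0.504i|000⟩ + 0.252|001⟩ + 0.126i|010⟩ + 0.6299|011⟩ + 0.504|100⟩ + 0.126i|110⟩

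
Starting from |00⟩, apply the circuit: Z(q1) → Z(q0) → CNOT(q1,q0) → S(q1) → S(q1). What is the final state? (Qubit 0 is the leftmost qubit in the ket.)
|00⟩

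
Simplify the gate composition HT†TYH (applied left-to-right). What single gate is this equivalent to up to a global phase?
Y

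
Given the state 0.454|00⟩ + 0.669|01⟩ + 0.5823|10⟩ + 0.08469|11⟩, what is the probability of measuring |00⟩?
0.2061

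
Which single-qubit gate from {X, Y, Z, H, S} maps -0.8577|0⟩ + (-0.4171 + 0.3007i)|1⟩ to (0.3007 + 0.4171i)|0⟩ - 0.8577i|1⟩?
Y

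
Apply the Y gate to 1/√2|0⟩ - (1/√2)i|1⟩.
-1/√2|0⟩ + (1/√2)i|1⟩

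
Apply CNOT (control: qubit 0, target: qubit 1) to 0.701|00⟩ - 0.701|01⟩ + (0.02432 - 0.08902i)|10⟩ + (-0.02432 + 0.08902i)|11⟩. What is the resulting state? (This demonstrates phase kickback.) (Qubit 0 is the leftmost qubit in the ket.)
0.701|00⟩ - 0.701|01⟩ + (-0.02432 + 0.08902i)|10⟩ + (0.02432 - 0.08902i)|11⟩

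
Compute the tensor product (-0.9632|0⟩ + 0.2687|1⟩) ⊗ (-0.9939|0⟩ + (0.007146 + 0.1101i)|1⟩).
0.9573|00⟩ + (-0.006883 - 0.106i)|01⟩ - 0.2671|10⟩ + (0.00192 + 0.02958i)|11⟩

amp(|b₁b₂…⟩) = product of the factor amplitudes for bits b₁, b₂, …; only kets whose every factor amplitude is nonzero survive.
|00⟩: (-0.9632)(-0.9939) = 0.9573
|01⟩: (-0.9632)(0.007146 + 0.1101i) = (-0.006883 - 0.106i)
|10⟩: (0.2687)(-0.9939) = -0.2671
|11⟩: (0.2687)(0.007146 + 0.1101i) = (0.00192 + 0.02958i)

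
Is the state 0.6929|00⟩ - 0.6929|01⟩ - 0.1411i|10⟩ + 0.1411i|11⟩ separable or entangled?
Separable

Writing the state as a|00⟩ + b|01⟩ + c|10⟩ + d|11⟩, it is a product state iff ad − bc = 0.
Here (a, b, c, d) = (0.6929, -0.6929, -0.1411i, 0.1411i): ad − bc = (0.6929)(0.1411i) − (-0.6929)(-0.1411i) = 0, so the state is separable.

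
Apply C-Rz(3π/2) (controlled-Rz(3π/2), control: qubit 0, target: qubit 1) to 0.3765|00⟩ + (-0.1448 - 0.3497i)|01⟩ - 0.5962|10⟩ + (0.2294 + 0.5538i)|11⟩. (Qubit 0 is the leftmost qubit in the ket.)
0.3765|00⟩ + (-0.1448 - 0.3497i)|01⟩ + (0.4216 + 0.4216i)|10⟩ + (-0.5538 - 0.2294i)|11⟩

C-Rz(3π/2) leaves the control-|0⟩ kets |00⟩, |01⟩ unchanged and applies Rz(3π/2) to qubit 1 on the control-|1⟩ pair (|10⟩, |11⟩).
Rz(3π/2) = [[e^(−iθ/2), 0], [0, e^(iθ/2)]] with e^(±iθ/2) = cos(θ/2) ± i·sin(θ/2); θ = 3π/2, cos(θ/2) ≈ -0.707107, sin(θ/2) ≈ 0.707107.
With a = amp(|10⟩) = -0.5962 and b = amp(|11⟩) = (0.2294 + 0.5538i):
new amp(|10⟩) = (-0.707107 - 0.707107i)·a = (0.4216 + 0.4216i)
new amp(|11⟩) = (-0.707107 + 0.707107i)·b = (-0.5538 - 0.2294i)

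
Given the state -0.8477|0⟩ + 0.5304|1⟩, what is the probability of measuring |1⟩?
0.2813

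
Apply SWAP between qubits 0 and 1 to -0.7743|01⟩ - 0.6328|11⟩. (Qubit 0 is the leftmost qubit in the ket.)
-0.7743|10⟩ - 0.6328|11⟩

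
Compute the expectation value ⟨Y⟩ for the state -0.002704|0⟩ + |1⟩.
0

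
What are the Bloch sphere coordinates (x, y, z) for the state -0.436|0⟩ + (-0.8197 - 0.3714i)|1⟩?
(0.7148, 0.3239, -0.6198)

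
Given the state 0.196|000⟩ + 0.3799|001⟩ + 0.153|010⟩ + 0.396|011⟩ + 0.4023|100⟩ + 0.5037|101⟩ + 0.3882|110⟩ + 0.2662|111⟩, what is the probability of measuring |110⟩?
0.1507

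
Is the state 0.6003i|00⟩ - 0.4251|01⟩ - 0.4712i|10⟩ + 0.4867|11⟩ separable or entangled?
Entangled

Writing the state as a|00⟩ + b|01⟩ + c|10⟩ + d|11⟩, it is a product state iff ad − bc = 0.
Here (a, b, c, d) = (0.6003i, -0.4251, -0.4712i, 0.4867): ad − bc = (0.6003i)(0.4867) − (-0.4251)(-0.4712i) = 0.09186i ≠ 0, so the state is entangled.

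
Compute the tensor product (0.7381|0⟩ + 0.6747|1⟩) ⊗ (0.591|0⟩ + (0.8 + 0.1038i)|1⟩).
0.4362|00⟩ + (0.5905 + 0.07661i)|01⟩ + 0.3987|10⟩ + (0.5398 + 0.07003i)|11⟩

amp(|b₁b₂…⟩) = product of the factor amplitudes for bits b₁, b₂, …; only kets whose every factor amplitude is nonzero survive.
|00⟩: (0.7381)(0.591) = 0.4362
|01⟩: (0.7381)(0.8 + 0.1038i) = (0.5905 + 0.07661i)
|10⟩: (0.6747)(0.591) = 0.3987
|11⟩: (0.6747)(0.8 + 0.1038i) = (0.5398 + 0.07003i)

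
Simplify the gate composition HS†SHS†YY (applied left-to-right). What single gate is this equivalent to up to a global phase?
S†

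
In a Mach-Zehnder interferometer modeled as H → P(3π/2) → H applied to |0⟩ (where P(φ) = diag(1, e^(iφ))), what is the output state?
(1/2 - (1/2)i)|0⟩ + (1/2 + (1/2)i)|1⟩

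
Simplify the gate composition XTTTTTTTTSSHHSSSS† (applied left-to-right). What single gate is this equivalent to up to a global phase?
X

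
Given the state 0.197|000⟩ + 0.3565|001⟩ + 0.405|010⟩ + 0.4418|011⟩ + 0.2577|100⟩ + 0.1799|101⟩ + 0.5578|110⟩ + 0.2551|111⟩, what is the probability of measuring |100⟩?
0.06641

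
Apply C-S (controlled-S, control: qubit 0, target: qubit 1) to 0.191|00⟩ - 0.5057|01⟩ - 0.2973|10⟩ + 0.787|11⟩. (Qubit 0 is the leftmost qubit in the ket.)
0.191|00⟩ - 0.5057|01⟩ - 0.2973|10⟩ + 0.787i|11⟩

C-S leaves the control-|0⟩ kets |00⟩, |01⟩ unchanged and applies S to qubit 1 on the control-|1⟩ pair (|10⟩, |11⟩).
S = [[1, 0], [0, i]].
With a = amp(|10⟩) = -0.2973 and b = amp(|11⟩) = 0.787:
new amp(|10⟩) = (1)·a = -0.2973
new amp(|11⟩) = (i)·b = 0.787i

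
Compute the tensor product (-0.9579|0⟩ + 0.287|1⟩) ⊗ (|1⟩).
-0.9579|01⟩ + 0.287|11⟩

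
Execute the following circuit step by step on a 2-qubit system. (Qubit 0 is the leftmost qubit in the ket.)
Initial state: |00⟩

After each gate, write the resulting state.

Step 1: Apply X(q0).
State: |10⟩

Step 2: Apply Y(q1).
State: i|11⟩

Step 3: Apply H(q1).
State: (1/√2)i|10⟩ - (1/√2)i|11⟩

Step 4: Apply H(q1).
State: i|11⟩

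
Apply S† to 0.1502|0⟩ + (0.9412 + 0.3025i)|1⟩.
0.1502|0⟩ + (0.3025 - 0.9412i)|1⟩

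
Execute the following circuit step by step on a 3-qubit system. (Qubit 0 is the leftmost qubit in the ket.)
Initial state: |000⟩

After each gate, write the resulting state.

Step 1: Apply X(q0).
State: |100⟩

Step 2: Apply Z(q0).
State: -|100⟩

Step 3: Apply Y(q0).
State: i|000⟩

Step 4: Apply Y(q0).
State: -|100⟩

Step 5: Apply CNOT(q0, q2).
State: -|101⟩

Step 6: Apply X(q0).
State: -|001⟩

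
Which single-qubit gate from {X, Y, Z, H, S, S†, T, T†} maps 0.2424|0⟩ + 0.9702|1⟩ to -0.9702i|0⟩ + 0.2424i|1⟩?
Y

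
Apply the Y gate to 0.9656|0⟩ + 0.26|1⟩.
-0.26i|0⟩ + 0.9656i|1⟩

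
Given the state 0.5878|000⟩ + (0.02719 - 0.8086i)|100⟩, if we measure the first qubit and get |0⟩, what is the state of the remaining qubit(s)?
|00⟩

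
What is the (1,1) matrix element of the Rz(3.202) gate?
(-0.0302 + 0.9995i)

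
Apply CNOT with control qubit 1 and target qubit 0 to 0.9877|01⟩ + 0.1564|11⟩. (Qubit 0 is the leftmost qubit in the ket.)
0.1564|01⟩ + 0.9877|11⟩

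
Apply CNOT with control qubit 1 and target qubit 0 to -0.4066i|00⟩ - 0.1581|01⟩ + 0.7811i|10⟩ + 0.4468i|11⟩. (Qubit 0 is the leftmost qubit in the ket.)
-0.4066i|00⟩ + 0.4468i|01⟩ + 0.7811i|10⟩ - 0.1581|11⟩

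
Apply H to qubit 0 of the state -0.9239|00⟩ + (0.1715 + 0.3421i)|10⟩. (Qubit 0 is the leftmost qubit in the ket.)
(-0.532 + 0.2419i)|00⟩ + (-0.7746 - 0.2419i)|10⟩

H on qubit 0 mixes each pair of kets that differ only in qubit 0: amplitudes (a, b) of (|…0…⟩, |…1…⟩) become ((a + b)/√2, (a − b)/√2). Kets absent from the input have amplitude 0.
(|00⟩, |10⟩): (a, b) = (-0.9239, (0.1715 + 0.3421i)) → ((-0.532 + 0.2419i), (-0.7746 - 0.2419i))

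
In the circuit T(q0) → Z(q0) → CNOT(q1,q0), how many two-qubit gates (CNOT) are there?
1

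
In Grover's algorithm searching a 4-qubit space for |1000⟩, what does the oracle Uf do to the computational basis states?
Uf|x⟩ = -|x⟩ if x = 1000, else |x⟩ (phase flip on target)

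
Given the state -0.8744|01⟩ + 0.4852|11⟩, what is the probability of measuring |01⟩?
0.7646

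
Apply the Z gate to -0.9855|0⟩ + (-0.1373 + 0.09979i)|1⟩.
-0.9855|0⟩ + (0.1373 - 0.09979i)|1⟩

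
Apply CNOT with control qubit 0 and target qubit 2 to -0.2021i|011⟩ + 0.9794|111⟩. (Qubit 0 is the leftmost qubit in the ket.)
-0.2021i|011⟩ + 0.9794|110⟩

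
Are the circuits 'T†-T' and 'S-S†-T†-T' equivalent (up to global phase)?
Yes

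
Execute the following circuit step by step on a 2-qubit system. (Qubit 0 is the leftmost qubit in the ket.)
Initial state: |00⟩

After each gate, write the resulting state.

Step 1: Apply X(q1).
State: |01⟩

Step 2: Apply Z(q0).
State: |01⟩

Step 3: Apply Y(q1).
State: -i|00⟩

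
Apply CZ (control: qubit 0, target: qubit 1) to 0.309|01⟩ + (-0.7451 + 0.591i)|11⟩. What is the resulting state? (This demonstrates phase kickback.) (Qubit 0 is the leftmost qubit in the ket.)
0.309|01⟩ + (0.7451 - 0.591i)|11⟩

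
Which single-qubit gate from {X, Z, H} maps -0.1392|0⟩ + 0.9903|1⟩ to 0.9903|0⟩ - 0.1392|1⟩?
X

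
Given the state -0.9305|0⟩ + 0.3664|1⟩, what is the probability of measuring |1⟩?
0.1342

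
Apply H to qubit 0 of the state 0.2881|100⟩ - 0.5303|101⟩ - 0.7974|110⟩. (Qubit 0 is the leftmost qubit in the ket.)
0.2037|000⟩ - 0.375|001⟩ - 0.5638|010⟩ - 0.2037|100⟩ + 0.375|101⟩ + 0.5638|110⟩

H on qubit 0 mixes each pair of kets that differ only in qubit 0: amplitudes (a, b) of (|…0…⟩, |…1…⟩) become ((a + b)/√2, (a − b)/√2). Kets absent from the input have amplitude 0.
(|000⟩, |100⟩): (a, b) = (0, 0.2881) → (0.2037, -0.2037)
(|001⟩, |101⟩): (a, b) = (0, -0.5303) → (-0.375, 0.375)
(|010⟩, |110⟩): (a, b) = (0, -0.7974) → (-0.5638, 0.5638)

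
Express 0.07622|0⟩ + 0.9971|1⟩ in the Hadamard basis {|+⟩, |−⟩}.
0.759|+⟩ - 0.6512|−⟩

With |ψ⟩ = α|0⟩ + β|1⟩, the Hadamard-basis coefficients are ⟨+|ψ⟩ = (α + β)/√2 and ⟨−|ψ⟩ = (α − β)/√2.
Here α = 0.07622, β = 0.9971: (α + β)/√2 = 0.759, (α − β)/√2 = -0.6512.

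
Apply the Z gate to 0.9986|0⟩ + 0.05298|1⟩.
0.9986|0⟩ - 0.05298|1⟩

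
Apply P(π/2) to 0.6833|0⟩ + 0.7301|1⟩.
0.6833|0⟩ + 0.7301i|1⟩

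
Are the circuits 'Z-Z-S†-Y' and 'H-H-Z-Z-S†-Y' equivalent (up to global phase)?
Yes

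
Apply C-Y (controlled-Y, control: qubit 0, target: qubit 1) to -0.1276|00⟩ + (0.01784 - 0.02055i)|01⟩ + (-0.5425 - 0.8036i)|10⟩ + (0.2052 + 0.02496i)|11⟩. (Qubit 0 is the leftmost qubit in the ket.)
-0.1276|00⟩ + (0.01784 - 0.02055i)|01⟩ + (0.02496 - 0.2052i)|10⟩ + (0.8036 - 0.5425i)|11⟩

C-Y leaves the control-|0⟩ kets |00⟩, |01⟩ unchanged and applies Y to qubit 1 on the control-|1⟩ pair (|10⟩, |11⟩).
Y = [[0, -i], [i, 0]].
With a = amp(|10⟩) = (-0.5425 - 0.8036i) and b = amp(|11⟩) = (0.2052 + 0.02496i):
new amp(|10⟩) = (-i)·b = (0.02496 - 0.2052i)
new amp(|11⟩) = (i)·a = (0.8036 - 0.5425i)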